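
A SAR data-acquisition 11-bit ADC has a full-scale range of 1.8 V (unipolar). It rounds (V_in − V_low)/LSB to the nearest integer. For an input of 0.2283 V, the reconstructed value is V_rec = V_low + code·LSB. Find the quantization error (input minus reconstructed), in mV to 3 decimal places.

-0.216 mV

Step size: 1.8 V ÷ 2^11 = 0.879 mV.
(V_in − V_low)/LSB = (0.2283 − 0)/0.000878906 = 259.7547 → code 260 (round).
V_rec = 0 + 260·0.000878906 = 0.22851562 V.
V_in − V_rec = -0.000215625 V = -0.216 mV.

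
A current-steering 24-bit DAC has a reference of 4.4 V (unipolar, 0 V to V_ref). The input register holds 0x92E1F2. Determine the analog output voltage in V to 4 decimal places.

2.5245 V

LSB = 4.4 V / 2^24 = 0.26 µV.
Code 0x92E1F2 = 9626098 decimal.
V_out = 0 + 9626098 × 2.6226e-07 V = 2.52454 V.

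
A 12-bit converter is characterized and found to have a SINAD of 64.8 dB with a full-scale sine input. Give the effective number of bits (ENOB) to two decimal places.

10.47 bits

ENOB = (SINAD − 1.76) / 6.02 = (64.8 − 1.76)/6.02 = 10.472.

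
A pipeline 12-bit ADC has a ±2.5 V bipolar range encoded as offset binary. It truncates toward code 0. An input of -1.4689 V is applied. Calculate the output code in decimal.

code 844

Full-scale span = 5 V; LSB = 5/2^12 = 1.221 mV.
(-1.4689 − (−2.5)) / 0.0012207 = 844.677 LSBs.
So the output code is 844.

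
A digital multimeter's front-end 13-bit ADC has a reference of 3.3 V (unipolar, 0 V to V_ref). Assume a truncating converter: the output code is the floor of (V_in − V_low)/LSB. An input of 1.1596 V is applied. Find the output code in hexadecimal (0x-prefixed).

code 0xB3E (decimal 2878)

With 8192 levels over 3.3 V, one step is 402.83 µV.
Input sits at 2878.619 steps above V_low.
Floor → code 2878.
In hexadecimal (0x-prefixed): 0xB3E.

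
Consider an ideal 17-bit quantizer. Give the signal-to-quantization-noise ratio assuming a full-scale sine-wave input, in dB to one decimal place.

104.1 dB

SNR ≈ 6.02·N + 1.76 dB = 6.02·17 + 1.76 = 104.10 dB.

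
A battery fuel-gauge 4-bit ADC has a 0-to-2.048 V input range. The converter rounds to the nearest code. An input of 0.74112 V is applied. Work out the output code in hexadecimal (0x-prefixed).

LSB = 2.048 V / 16 = 128.000 mV.
(V_in − V_low)/LSB = (0.74112 − 0) / 0.128 = 5.790.
So the output code is 6.
In hexadecimal (0x-prefixed): 0x6.

code 0x6 (decimal 6)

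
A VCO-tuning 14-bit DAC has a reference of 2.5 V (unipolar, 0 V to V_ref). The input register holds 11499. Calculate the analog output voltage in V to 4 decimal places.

1.7546 V

LSB = 2.5 V / 2^14 = 152.59 µV.
V_out = 0 + 11499 × 0.000152588 V = 1.75461 V.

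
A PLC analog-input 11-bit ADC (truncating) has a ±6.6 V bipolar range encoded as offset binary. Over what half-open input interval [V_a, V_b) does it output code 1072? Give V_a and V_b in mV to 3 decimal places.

LSB = 13.2/2^11 = 6.445 mV.
V_a = V_low + 1072·LSB = 0.309375 V; V_b = V_low + 1073·LSB = 0.31582 V.

[309.375 mV, 315.820 mV)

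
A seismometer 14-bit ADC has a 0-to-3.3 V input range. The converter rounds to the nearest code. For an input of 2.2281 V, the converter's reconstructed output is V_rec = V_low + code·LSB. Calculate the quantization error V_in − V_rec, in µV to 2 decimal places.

36.04 µV

LSB = 3.3/2^14 = 201.42 µV.
(2.2281 − 0)/0.000201416 = 11062.1789; round gives code 11062.
Reconstructed: 2.228064 V.
Error = 2.2281 − 2.228064 = 3.60352e-05 V = 36.04 µV.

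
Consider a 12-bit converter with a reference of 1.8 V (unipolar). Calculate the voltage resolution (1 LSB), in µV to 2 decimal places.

439.45 µV

Full-scale span = 1.8 V.
LSB = 1.8 / 2^12 = 1.8 / 4096 = 0.000439453 V = 439.45 µV.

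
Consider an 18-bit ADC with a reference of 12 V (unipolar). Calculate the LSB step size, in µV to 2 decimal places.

45.78 µV

Full-scale span = 12 V.
LSB = 12 / 2^18 = 12 / 262144 = 4.57764e-05 V = 45.78 µV.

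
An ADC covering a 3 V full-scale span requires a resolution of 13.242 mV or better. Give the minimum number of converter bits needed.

Number of steps required ≥ 3 V / 13.242 mV = 226.55.
Need 2^N ≥ 226.55; 2^7 = 128, 2^8 = 256.
Minimum N = 8.

8 bits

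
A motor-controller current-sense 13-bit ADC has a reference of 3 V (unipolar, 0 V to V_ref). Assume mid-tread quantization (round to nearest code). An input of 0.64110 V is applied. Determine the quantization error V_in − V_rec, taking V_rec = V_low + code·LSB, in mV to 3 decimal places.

-0.135 mV

Step size: 3 V ÷ 2^13 = 366.21 µV.
(0.64110 − 0)/0.000366211 = 1750.6304; round gives code 1751.
V_rec = 0 + 1751·0.000366211 = 0.64123535 V.
Error = 0.64110 − 0.64123535 = -0.000135352 V = -0.135 mV.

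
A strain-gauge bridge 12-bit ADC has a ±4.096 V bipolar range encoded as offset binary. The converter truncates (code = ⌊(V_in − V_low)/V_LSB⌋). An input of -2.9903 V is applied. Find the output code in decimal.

Full-scale span = 8.192 V; LSB = 8.192/2^12 = 2.000 mV.
Input sits at 552.850 steps above V_low.
So the output code is 552.

code 552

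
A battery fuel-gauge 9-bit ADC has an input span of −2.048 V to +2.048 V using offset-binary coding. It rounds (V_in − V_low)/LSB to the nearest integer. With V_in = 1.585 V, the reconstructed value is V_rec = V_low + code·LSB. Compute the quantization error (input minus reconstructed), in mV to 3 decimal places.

One LSB is 4.096 V / 512 = 8.000 mV.
(V_in − V_low)/LSB = (1.585 − (−2.048))/0.008 = 454.1250 → code 454 (round).
Reconstructed: 1.584 V.
Difference: 0.001 V → 1.000 mV.

1.000 mV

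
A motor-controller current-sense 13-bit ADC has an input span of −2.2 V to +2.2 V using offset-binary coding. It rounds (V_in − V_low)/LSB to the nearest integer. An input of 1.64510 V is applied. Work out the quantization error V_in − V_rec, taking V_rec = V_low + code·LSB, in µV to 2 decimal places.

LSB = 4.4/2^13 = 0.537 mV.
(V_in − V_low)/LSB = (1.64510 − (−2.2))/0.000537109 = 7158.8771 → code 7159 (round).
V_rec = (−2.2) + 7159·0.000537109 = 1.645166 V.
Difference: -6.60156e-05 V → -66.02 µV.

-66.02 µV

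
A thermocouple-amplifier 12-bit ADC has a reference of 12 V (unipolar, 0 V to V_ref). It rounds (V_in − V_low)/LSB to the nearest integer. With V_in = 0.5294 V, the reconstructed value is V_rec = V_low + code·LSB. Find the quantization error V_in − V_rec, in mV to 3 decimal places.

Step size: 12 V ÷ 2^12 = 2.930 mV.
(V_in − V_low)/LSB = (0.5294 − 0)/0.00292969 = 180.7019 → code 181 (round).
Code 181 maps back to 0 + 181×0.00292969 V = 0.53027344 V.
V_in − V_rec = -0.000873437 V = -0.873 mV.

-0.873 mV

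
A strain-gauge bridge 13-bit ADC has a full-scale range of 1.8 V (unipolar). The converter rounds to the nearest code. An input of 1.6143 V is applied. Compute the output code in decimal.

Full-scale span = 1.8 V; LSB = 1.8/2^13 = 219.73 µV.
(1.6143 − 0) / 0.000219727 = 7346.859 LSBs.
Round → code 7347.

code 7347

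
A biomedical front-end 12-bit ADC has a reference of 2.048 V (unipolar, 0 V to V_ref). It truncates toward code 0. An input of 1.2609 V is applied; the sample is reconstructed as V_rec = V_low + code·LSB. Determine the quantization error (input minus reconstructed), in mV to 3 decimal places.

0.400 mV

One LSB is 2.048 V / 4096 = 0.500 mV.
Scaled input = 2521.8000 LSBs, so code = 2521.
V_rec = 0 + 2521·0.0005 = 1.2605 V.
V_in − V_rec = 0.0004 V = 0.400 mV.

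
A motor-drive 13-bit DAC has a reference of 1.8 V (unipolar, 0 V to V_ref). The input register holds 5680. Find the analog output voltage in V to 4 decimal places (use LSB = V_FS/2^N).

LSB = 1.8 V / 2^13 = 219.73 µV.
V_out = 0 + 5680 × 0.000219727 V = 1.24805 V.

1.2480 V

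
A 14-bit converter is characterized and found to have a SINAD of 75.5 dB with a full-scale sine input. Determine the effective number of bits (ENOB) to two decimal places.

12.25 bits

ENOB = (SINAD − 1.76) / 6.02 = (75.5 − 1.76)/6.02 = 12.249.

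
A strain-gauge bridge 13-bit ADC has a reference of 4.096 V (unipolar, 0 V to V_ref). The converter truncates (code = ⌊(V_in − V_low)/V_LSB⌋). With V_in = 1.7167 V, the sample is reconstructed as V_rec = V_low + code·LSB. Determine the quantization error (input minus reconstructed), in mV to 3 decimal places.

One LSB is 4.096 V / 8192 = 0.500 mV.
(V_in − V_low)/LSB = (1.7167 − 0)/0.0005 = 3433.4000 → code 3433 (floor).
V_rec = 0 + 3433·0.0005 = 1.7165 V.
V_in − V_rec = 0.0002 V = 0.200 mV.

0.200 mV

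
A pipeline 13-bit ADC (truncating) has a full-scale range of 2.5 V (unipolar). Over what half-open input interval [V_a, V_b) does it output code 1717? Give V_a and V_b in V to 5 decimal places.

[0.52399 V, 0.52429 V)

LSB = 2.5/2^13 = 305.18 µV.
V_a = V_low + 1717·LSB = 0.523987 V; V_b = V_low + 1718·LSB = 0.524292 V.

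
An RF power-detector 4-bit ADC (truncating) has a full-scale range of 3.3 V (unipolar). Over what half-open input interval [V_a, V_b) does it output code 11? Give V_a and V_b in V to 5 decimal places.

LSB = 3.3/2^4 = 206.250 mV.
V_a = V_low + 11·LSB = 2.26875 V; V_b = V_low + 12·LSB = 2.475 V.

[2.26875 V, 2.47500 V)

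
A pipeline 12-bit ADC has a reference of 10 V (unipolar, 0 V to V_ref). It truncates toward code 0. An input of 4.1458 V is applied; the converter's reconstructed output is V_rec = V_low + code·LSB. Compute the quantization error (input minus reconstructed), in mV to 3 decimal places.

Step size: 10 V ÷ 2^12 = 2.441 mV.
Scaled input = 1698.1197 LSBs, so code = 1698.
Code 1698 maps back to 0 + 1698×0.00244141 V = 4.1455078 V.
Error = 4.1458 − 4.1455078 = 0.000292188 V = 0.292 mV.

0.292 mV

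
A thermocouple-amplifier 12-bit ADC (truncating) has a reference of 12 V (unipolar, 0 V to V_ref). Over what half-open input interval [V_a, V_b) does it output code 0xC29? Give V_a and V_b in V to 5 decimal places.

[9.12012 V, 9.12305 V)

LSB = 12/2^12 = 2.930 mV.
Code 0xC29 = 3113 decimal.
V_a = V_low + 3113·LSB = 9.12012 V; V_b = V_low + 3114·LSB = 9.12305 V.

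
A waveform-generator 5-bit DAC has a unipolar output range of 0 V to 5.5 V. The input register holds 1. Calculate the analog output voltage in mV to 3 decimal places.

171.875 mV

LSB = 5.5 V / 2^5 = 171.875 mV.
V_out = 0 + 1 × 0.171875 V = 0.171875 V.
= 171.875 mV.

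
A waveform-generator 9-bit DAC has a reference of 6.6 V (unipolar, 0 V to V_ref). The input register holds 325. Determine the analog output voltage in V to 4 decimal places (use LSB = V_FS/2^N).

LSB = 6.6 V / 2^9 = 12.891 mV.
V_out = 0 + 325 × 0.0128906 V = 4.18945 V.

4.1895 V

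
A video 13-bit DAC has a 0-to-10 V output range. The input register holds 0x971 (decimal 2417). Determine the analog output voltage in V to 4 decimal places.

LSB = 10 V / 2^13 = 1.221 mV.
Code 0x971 = 2417 decimal.
V_out = 0 + 2417 × 0.0012207 V = 2.95044 V.

2.9504 V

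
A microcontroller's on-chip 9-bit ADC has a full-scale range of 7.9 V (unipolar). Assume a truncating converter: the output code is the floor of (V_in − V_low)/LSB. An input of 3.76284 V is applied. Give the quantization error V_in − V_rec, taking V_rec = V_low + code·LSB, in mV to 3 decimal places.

13.426 mV

Step size: 7.9 V ÷ 2^9 = 15.430 mV.
(3.76284 − 0)/0.0154297 = 243.8701; ⌊·⌋ gives code 243.
V_rec = 0 + 243·0.0154297 = 3.7494141 V.
Difference: 0.0134259 V → 13.426 mV.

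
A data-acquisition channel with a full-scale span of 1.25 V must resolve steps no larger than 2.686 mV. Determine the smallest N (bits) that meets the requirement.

Number of steps required ≥ 1.25 V / 2.686 mV = 465.38.
Need 2^N ≥ 465.38; 2^8 = 256, 2^9 = 512.
Minimum N = 9.

9 bits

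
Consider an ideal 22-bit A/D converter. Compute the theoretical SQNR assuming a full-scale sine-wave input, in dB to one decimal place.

134.2 dB

SNR ≈ 6.02·N + 1.76 dB = 6.02·22 + 1.76 = 134.20 dB.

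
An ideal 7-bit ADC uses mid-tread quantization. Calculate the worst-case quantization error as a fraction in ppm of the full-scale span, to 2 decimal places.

3906.25 ppm

Rounding → worst-case error = ½ LSB = V_FS/2^8, so 1e+06/256 = 3906.25 ppm of full scale.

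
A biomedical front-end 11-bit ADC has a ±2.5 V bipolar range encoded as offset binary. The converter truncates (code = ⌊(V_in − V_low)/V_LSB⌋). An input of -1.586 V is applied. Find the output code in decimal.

Full-scale span = 5 V; LSB = 5/2^11 = 2.441 mV.
Input sits at 374.374 steps above V_low.
⌊·⌋(374.374) = 374.

code 374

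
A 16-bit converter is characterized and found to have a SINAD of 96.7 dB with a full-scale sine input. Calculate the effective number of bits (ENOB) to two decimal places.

ENOB = (SINAD − 1.76) / 6.02 = (96.7 − 1.76)/6.02 = 15.771.

15.77 bits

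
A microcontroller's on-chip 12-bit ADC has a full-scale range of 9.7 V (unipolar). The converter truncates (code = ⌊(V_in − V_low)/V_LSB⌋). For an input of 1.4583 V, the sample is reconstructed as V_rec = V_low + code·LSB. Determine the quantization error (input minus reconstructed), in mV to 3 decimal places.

One LSB is 9.7 V / 4096 = 2.368 mV.
(V_in − V_low)/LSB = (1.4583 − 0)/0.00236816 = 615.7935 → code 615 (floor).
Reconstructed: 1.4564209 V.
V_in − V_rec = 0.0018791 V = 1.879 mV.

1.879 mV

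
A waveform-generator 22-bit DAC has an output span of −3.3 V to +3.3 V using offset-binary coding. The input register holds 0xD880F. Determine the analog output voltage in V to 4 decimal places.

-1.9046 V

LSB = 6.6 V / 2^22 = 1.57 µV.
Code 0xD880F = 886799 decimal.
V_out = (−3.3) + 886799 × 1.57356e-06 V = -1.90457 V.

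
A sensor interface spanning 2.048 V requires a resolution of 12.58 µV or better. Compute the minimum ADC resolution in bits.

Number of steps required ≥ 2.048 V / 12.58 µV = 162798.09.
Need 2^N ≥ 162798.09; 2^17 = 131072, 2^18 = 262144.
Minimum N = 18.

18 bits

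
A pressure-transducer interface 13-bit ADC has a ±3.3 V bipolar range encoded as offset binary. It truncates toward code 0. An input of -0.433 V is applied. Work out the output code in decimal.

With 8192 levels over 6.6 V, one step is 0.806 mV.
(V_in − V_low)/LSB = (-0.433 − (−3.3)) / 0.000805664 = 3558.555.
Floor → code 3558.

code 3558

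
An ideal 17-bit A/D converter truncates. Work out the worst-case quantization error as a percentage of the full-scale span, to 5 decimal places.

Truncating → worst-case error = 1 LSB = V_FS/2^17, so 100/131072 = 0.000762939 % of full scale.

0.00076 %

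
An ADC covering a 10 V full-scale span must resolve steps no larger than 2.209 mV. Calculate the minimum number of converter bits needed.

Number of steps required ≥ 10 V / 2.209 mV = 4526.94.
Need 2^N ≥ 4526.94; 2^12 = 4096, 2^13 = 8192.
Minimum N = 13.

13 bits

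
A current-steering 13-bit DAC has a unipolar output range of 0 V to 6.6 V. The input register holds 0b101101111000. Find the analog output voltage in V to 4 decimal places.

2.3654 V

LSB = 6.6 V / 2^13 = 0.806 mV.
Code 0b101101111000 = 2936 decimal.
V_out = 0 + 2936 × 0.000805664 V = 2.36543 V.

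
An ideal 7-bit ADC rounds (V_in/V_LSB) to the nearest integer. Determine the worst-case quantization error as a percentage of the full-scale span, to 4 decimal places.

Rounding → worst-case error = ½ LSB = V_FS/2^8, so 100/256 = 0.390625 % of full scale.

0.3906 %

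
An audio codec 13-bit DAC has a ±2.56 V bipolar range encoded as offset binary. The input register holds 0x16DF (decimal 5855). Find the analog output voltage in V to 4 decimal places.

LSB = 5.12 V / 2^13 = 0.625 mV.
Code 0x16DF = 5855 decimal.
V_out = (−2.56) + 5855 × 0.000625 V = 1.09937 V.

1.0994 V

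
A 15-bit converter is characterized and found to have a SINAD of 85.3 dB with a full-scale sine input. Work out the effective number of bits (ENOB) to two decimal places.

13.88 bits

ENOB = (SINAD − 1.76) / 6.02 = (85.3 − 1.76)/6.02 = 13.877.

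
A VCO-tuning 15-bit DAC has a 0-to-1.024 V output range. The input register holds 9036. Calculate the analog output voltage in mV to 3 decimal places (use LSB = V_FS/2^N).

LSB = 1.024 V / 2^15 = 31.25 µV.
V_out = 0 + 9036 × 3.125e-05 V = 0.282375 V.
= 282.375 mV.

282.375 mV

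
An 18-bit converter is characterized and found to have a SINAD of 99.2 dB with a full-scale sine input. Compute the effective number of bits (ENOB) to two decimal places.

16.19 bits

ENOB = (SINAD − 1.76) / 6.02 = (99.2 − 1.76)/6.02 = 16.186.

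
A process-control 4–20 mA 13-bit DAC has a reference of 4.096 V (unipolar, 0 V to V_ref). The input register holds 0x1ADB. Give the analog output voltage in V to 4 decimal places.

LSB = 4.096 V / 2^13 = 0.500 mV.
Code 0x1ADB = 6875 decimal.
V_out = 0 + 6875 × 0.0005 V = 3.4375 V.

3.4375 V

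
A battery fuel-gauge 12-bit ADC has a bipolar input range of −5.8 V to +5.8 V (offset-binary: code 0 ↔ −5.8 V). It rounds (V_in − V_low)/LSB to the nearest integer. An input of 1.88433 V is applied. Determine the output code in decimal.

Full-scale span = 11.6 V; LSB = 11.6/2^12 = 2.832 mV.
(V_in − V_low)/LSB = (1.88433 − (−5.8)) / 0.00283203 = 2713.363.
round(2713.363) = 2713.

code 2713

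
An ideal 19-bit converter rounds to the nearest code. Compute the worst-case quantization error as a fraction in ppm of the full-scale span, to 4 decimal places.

0.9537 ppm

Rounding → worst-case error = ½ LSB = V_FS/2^20, so 1e+06/1048576 = 0.953674 ppm of full scale.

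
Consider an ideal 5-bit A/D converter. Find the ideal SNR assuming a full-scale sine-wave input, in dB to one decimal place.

SNR ≈ 6.02·N + 1.76 dB = 6.02·5 + 1.76 = 31.86 dB.

31.9 dB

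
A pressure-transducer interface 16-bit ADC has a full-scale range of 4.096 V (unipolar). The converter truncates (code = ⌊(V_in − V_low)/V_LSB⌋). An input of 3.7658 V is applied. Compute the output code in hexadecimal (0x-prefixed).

code 0xEB5C (decimal 60252)

Full-scale span = 4.096 V; LSB = 4.096/2^16 = 62.50 µV.
(V_in − V_low)/LSB = (3.7658 − 0) / 6.25e-05 = 60252.800.
Floor → code 60252.
In hexadecimal (0x-prefixed): 0xEB5C.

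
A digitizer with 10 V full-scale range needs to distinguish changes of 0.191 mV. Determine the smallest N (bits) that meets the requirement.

Number of steps required ≥ 10 V / 0.191 mV = 52356.02.
Need 2^N ≥ 52356.02; 2^15 = 32768, 2^16 = 65536.
Minimum N = 16.

16 bits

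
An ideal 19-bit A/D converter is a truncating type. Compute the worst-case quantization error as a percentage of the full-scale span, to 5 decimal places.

Truncating → worst-case error = 1 LSB = V_FS/2^19, so 100/524288 = 0.000190735 % of full scale.

0.00019 %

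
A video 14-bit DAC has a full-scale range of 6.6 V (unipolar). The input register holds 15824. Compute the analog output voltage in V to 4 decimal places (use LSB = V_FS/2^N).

6.3744 V

LSB = 6.6 V / 2^14 = 402.83 µV.
V_out = 0 + 15824 × 0.000402832 V = 6.37441 V.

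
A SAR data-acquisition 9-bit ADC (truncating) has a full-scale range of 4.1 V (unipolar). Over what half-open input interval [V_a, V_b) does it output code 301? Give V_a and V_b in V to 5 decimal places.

LSB = 4.1/2^9 = 8.008 mV.
V_a = V_low + 301·LSB = 2.41035 V; V_b = V_low + 302·LSB = 2.41836 V.

[2.41035 V, 2.41836 V)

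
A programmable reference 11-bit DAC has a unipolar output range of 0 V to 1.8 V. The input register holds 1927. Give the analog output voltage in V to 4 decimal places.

1.6937 V

LSB = 1.8 V / 2^11 = 0.879 mV.
V_out = 0 + 1927 × 0.000878906 V = 1.69365 V.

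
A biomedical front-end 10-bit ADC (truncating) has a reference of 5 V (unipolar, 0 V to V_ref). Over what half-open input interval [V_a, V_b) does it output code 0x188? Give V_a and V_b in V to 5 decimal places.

LSB = 5/2^10 = 4.883 mV.
Code 0x188 = 392 decimal.
V_a = V_low + 392·LSB = 1.91406 V; V_b = V_low + 393·LSB = 1.91895 V.

[1.91406 V, 1.91895 V)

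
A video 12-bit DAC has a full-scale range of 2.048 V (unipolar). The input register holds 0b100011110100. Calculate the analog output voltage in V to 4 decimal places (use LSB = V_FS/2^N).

LSB = 2.048 V / 2^12 = 0.500 mV.
Code 0b100011110100 = 2292 decimal.
V_out = 0 + 2292 × 0.0005 V = 1.146 V.

1.1460 V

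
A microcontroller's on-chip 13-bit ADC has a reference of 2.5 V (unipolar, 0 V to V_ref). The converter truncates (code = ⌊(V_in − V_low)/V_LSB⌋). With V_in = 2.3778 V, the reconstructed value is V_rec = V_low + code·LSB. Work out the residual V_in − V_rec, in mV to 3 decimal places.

Step size: 2.5 V ÷ 2^13 = 305.18 µV.
(2.3778 − 0)/0.000305176 = 7791.5750; ⌊·⌋ gives code 7791.
Reconstructed: 2.3776245 V.
V_in − V_rec = 0.000175488 V = 0.175 mV.

0.175 mV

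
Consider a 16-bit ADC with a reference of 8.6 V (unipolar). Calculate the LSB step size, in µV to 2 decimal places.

131.23 µV

Full-scale span = 8.6 V.
LSB = 8.6 / 2^16 = 8.6 / 65536 = 0.000131226 V = 131.23 µV.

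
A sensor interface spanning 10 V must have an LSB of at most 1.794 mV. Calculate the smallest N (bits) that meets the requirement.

13 bits

Number of steps required ≥ 10 V / 1.794 mV = 5574.14.
Need 2^N ≥ 5574.14; 2^12 = 4096, 2^13 = 8192.
Minimum N = 13.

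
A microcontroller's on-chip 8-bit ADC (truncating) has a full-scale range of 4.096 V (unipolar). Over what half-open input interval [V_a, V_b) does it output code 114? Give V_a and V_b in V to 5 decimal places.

[1.82400 V, 1.84000 V)

LSB = 4.096/2^8 = 16.000 mV.
V_a = V_low + 114·LSB = 1.824 V; V_b = V_low + 115·LSB = 1.84 V.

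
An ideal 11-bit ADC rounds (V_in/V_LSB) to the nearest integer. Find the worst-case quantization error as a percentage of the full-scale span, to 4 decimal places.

Rounding → worst-case error = ½ LSB = V_FS/2^12, so 100/4096 = 0.0244141 % of full scale.

0.0244 %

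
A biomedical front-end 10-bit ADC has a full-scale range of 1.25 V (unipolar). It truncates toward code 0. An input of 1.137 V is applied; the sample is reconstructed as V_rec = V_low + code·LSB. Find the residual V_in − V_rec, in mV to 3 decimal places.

LSB = 1.25/2^10 = 1.221 mV.
Scaled input = 931.4304 LSBs, so code = 931.
V_rec = 0 + 931·0.0012207 = 1.1364746 V.
V_in − V_rec = 0.000525391 V = 0.525 mV.

0.525 mV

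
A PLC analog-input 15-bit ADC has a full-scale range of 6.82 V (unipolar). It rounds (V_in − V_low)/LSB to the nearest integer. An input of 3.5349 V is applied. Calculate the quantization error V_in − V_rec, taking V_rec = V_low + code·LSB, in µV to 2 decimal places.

22.07 µV

Step size: 6.82 V ÷ 2^15 = 208.13 µV.
Scaled input = 16984.1060 LSBs, so code = 16984.
Code 16984 maps back to 0 + 16984×0.00020813 V = 3.5348779 V.
Error = 3.5349 − 3.5348779 = 2.20703e-05 V = 22.07 µV.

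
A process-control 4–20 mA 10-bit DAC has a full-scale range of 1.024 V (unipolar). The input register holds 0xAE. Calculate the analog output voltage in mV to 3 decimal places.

174.000 mV

LSB = 1.024 V / 2^10 = 1.000 mV.
Code 0xAE = 174 decimal.
V_out = 0 + 174 × 0.001 V = 0.174 V.
= 174.000 mV.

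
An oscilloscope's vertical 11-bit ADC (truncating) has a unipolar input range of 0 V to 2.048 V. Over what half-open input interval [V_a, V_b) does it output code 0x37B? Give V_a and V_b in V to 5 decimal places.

[0.89100 V, 0.89200 V)

LSB = 2.048/2^11 = 1.000 mV.
Code 0x37B = 891 decimal.
V_a = V_low + 891·LSB = 0.891 V; V_b = V_low + 892·LSB = 0.892 V.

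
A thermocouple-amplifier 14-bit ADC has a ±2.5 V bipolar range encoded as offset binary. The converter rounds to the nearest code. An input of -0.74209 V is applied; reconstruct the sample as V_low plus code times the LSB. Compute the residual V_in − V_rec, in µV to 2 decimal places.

One LSB is 5 V / 16384 = 305.18 µV.
(-0.74209 − (−2.5))/0.000305176 = 5760.3195; round gives code 5760.
Reconstructed: -0.7421875 V.
Difference: 9.75e-05 V → 97.50 µV.

97.50 µV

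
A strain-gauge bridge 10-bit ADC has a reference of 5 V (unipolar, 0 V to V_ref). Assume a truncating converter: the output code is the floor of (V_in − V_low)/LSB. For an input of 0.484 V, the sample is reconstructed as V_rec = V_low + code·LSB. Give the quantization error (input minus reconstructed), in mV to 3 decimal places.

LSB = 5/2^10 = 4.883 mV.
(V_in − V_low)/LSB = (0.484 − 0)/0.00488281 = 99.1232 → code 99 (floor).
V_rec = 0 + 99·0.00488281 = 0.48339844 V.
Error = 0.484 − 0.48339844 = 0.000601562 V = 0.602 mV.

0.602 mV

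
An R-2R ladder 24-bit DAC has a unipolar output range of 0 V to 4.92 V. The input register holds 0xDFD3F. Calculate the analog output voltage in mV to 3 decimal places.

LSB = 4.92 V / 2^24 = 0.29 µV.
Code 0xDFD3F = 916799 decimal.
V_out = 0 + 916799 × 2.93255e-07 V = 0.268856 V.
= 268.856 mV.

268.856 mV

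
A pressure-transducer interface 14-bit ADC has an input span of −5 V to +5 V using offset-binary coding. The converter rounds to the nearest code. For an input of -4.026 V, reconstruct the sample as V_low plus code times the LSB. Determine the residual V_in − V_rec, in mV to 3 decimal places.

-0.121 mV

Step size: 10 V ÷ 2^14 = 0.610 mV.
(V_in − V_low)/LSB = (-4.026 − (−5))/0.000610352 = 1595.8016 → code 1596 (round).
Reconstructed: -4.0258789 V.
Difference: -0.000121094 V → -0.121 mV.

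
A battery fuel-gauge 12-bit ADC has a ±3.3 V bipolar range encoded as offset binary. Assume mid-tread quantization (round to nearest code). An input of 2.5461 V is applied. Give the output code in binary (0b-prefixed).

code 0b111000101100 (decimal 3628)

LSB = 6.6 V / 4096 = 1.611 mV.
Input sits at 3628.125 steps above V_low.
So the output code is 3628.
In binary (0b-prefixed): 0b111000101100.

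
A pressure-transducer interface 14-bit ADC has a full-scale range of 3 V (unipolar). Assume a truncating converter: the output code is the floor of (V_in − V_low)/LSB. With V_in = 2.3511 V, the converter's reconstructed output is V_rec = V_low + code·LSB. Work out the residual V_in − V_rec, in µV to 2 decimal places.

25.78 µV

LSB = 3/2^14 = 183.11 µV.
(V_in − V_low)/LSB = (2.3511 − 0)/0.000183105 = 12840.1408 → code 12840 (floor).
Code 12840 maps back to 0 + 12840×0.000183105 V = 2.3510742 V.
V_in − V_rec = 2.57812e-05 V = 25.78 µV.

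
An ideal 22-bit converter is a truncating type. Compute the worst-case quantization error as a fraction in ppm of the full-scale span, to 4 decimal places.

0.2384 ppm

Truncating → worst-case error = 1 LSB = V_FS/2^22, so 1e+06/4194304 = 0.238419 ppm of full scale.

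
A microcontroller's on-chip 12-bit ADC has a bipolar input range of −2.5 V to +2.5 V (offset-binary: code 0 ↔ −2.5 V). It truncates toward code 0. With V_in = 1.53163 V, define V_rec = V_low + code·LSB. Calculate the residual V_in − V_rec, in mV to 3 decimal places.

LSB = 5/2^12 = 1.221 mV.
Scaled input = 3302.7113 LSBs, so code = 3302.
Code 3302 maps back to (−2.5) + 3302×0.0012207 V = 1.5307617 V.
Difference: 0.000868281 V → 0.868 mV.

0.868 mV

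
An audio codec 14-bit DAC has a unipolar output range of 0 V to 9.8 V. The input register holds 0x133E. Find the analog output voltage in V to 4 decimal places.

2.9465 V

LSB = 9.8 V / 2^14 = 0.598 mV.
Code 0x133E = 4926 decimal.
V_out = 0 + 4926 × 0.000598145 V = 2.94646 V.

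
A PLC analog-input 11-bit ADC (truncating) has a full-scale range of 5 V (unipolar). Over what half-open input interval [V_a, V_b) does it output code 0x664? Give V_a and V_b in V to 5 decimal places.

[3.99414 V, 3.99658 V)

LSB = 5/2^11 = 2.441 mV.
Code 0x664 = 1636 decimal.
V_a = V_low + 1636·LSB = 3.99414 V; V_b = V_low + 1637·LSB = 3.99658 V.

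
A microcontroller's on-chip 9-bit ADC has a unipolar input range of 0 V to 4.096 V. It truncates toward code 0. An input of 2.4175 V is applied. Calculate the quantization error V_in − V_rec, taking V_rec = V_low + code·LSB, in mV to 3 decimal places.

LSB = 4.096/2^9 = 8.000 mV.
(V_in − V_low)/LSB = (2.4175 − 0)/0.008 = 302.1875 → code 302 (floor).
Code 302 maps back to 0 + 302×0.008 V = 2.416 V.
Error = 2.4175 − 2.416 = 0.0015 V = 1.500 mV.

1.500 mV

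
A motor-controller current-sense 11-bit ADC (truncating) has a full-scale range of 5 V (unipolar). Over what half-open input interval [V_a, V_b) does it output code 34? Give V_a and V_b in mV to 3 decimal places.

LSB = 5/2^11 = 2.441 mV.
V_a = V_low + 34·LSB = 0.0830078 V; V_b = V_low + 35·LSB = 0.0854492 V.

[83.008 mV, 85.449 mV)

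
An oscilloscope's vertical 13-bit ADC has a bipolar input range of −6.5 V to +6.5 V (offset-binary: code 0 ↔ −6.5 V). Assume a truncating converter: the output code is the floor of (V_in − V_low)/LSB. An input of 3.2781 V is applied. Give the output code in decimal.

code 6161

LSB = 13 V / 8192 = 1.587 mV.
Input sits at 6161.707 steps above V_low.
So the output code is 6161.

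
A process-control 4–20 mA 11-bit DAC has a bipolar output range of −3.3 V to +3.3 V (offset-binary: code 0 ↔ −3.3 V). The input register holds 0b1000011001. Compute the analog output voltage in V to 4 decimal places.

LSB = 6.6 V / 2^11 = 3.223 mV.
Code 0b1000011001 = 537 decimal.
V_out = (−3.3) + 537 × 0.00322266 V = -1.56943 V.

-1.5694 V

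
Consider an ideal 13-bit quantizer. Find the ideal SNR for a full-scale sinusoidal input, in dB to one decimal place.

SNR ≈ 6.02·N + 1.76 dB = 6.02·13 + 1.76 = 80.02 dB.

80.0 dB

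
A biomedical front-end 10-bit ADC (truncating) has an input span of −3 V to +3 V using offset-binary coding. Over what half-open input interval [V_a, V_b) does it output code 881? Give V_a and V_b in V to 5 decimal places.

LSB = 6/2^10 = 5.859 mV.
V_a = V_low + 881·LSB = 2.16211 V; V_b = V_low + 882·LSB = 2.16797 V.

[2.16211 V, 2.16797 V)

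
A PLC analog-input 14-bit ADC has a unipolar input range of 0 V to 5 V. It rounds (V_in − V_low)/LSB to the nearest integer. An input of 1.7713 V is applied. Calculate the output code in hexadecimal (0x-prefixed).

code 0x16AC (decimal 5804)

LSB = 5 V / 16384 = 305.18 µV.
(V_in − V_low)/LSB = (1.7713 − 0) / 0.000305176 = 5804.196.
So the output code is 5804.
In hexadecimal (0x-prefixed): 0x16AC.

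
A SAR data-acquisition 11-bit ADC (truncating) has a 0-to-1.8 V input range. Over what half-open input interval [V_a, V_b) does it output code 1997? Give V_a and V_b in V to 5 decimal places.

LSB = 1.8/2^11 = 0.879 mV.
V_a = V_low + 1997·LSB = 1.75518 V; V_b = V_low + 1998·LSB = 1.75605 V.

[1.75518 V, 1.75605 V)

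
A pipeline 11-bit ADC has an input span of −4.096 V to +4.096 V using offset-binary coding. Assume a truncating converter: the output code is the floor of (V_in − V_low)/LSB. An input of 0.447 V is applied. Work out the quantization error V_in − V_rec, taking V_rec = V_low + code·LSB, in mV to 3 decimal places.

LSB = 8.192/2^11 = 4.000 mV.
Scaled input = 1135.7500 LSBs, so code = 1135.
V_rec = (−4.096) + 1135·0.004 = 0.444 V.
Error = 0.447 − 0.444 = 0.003 V = 3.000 mV.

3.000 mV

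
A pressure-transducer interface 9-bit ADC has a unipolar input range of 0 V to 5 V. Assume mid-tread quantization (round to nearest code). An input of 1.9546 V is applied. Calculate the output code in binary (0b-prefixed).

code 0b11001000 (decimal 200)

With 512 levels over 5 V, one step is 9.766 mV.
(1.9546 − 0) / 0.00976562 = 200.151 LSBs.
So the output code is 200.
In binary (0b-prefixed): 0b11001000.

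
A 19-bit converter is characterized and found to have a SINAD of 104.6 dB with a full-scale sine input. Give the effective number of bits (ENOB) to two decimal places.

ENOB = (SINAD − 1.76) / 6.02 = (104.6 − 1.76)/6.02 = 17.083.

17.08 bits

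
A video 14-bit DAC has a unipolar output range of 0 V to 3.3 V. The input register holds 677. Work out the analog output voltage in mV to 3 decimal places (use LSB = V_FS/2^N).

136.359 mV

LSB = 3.3 V / 2^14 = 201.42 µV.
V_out = 0 + 677 × 0.000201416 V = 0.136359 V.
= 136.359 mV.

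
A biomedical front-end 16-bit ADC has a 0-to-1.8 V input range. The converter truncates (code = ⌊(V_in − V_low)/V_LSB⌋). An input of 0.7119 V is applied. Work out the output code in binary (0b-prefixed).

code 0b110010100111111 (decimal 25919)

Full-scale span = 1.8 V; LSB = 1.8/2^16 = 27.47 µV.
(V_in − V_low)/LSB = (0.7119 − 0) / 2.74658e-05 = 25919.488.
So the output code is 25919.
In binary (0b-prefixed): 0b110010100111111.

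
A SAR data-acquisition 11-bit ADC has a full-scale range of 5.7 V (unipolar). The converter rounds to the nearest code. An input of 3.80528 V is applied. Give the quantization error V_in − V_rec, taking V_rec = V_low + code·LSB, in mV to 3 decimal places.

Step size: 5.7 V ÷ 2^11 = 2.783 mV.
(3.80528 − 0)/0.0027832 = 1367.2304; round gives code 1367.
V_rec = 0 + 1367·0.0027832 = 3.8046387 V.
Difference: 0.000641328 V → 0.641 mV.

0.641 mV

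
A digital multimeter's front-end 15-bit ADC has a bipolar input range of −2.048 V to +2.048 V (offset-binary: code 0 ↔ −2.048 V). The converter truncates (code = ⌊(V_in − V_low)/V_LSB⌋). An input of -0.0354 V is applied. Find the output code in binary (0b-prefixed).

With 32768 levels over 4.096 V, one step is 125.00 µV.
(-0.0354 − (−2.048)) / 0.000125 = 16100.800 LSBs.
Floor → code 16100.
In binary (0b-prefixed): 0b11111011100100.

code 0b11111011100100 (decimal 16100)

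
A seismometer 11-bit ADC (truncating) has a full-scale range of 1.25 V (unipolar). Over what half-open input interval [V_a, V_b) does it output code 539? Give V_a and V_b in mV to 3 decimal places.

[328.979 mV, 329.590 mV)

LSB = 1.25/2^11 = 0.610 mV.
V_a = V_low + 539·LSB = 0.328979 V; V_b = V_low + 540·LSB = 0.32959 V.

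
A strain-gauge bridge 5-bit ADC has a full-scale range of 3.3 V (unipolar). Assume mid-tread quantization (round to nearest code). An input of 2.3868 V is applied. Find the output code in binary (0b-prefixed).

code 0b10111 (decimal 23)

With 32 levels over 3.3 V, one step is 103.125 mV.
(2.3868 − 0) / 0.103125 = 23.145 LSBs.
Round → code 23.
In binary (0b-prefixed): 0b10111.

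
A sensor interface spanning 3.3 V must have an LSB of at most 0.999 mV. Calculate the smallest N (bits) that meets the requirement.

12 bits

Number of steps required ≥ 3.3 V / 0.999 mV = 3303.30.
Need 2^N ≥ 3303.30; 2^11 = 2048, 2^12 = 4096.
Minimum N = 12.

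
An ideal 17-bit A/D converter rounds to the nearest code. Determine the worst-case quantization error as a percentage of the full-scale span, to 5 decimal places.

Rounding → worst-case error = ½ LSB = V_FS/2^18, so 100/262144 = 0.00038147 % of full scale.

0.00038 %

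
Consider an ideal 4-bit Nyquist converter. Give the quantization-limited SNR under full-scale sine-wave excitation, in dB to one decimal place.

SNR ≈ 6.02·N + 1.76 dB = 6.02·4 + 1.76 = 25.84 dB.

25.8 dB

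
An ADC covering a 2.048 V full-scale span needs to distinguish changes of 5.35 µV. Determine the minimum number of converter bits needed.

19 bits

Number of steps required ≥ 2.048 V / 5.35 µV = 382803.74.
Need 2^N ≥ 382803.74; 2^18 = 262144, 2^19 = 524288.
Minimum N = 19.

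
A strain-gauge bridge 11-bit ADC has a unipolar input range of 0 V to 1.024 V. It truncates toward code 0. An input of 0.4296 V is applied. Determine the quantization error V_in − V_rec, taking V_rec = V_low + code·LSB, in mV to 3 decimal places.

LSB = 1.024/2^11 = 0.500 mV.
(0.4296 − 0)/0.0005 = 859.2000; ⌊·⌋ gives code 859.
Code 859 maps back to 0 + 859×0.0005 V = 0.4295 V.
Difference: 0.0001 V → 0.100 mV.

0.100 mV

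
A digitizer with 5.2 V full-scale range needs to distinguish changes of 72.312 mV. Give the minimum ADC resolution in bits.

7 bits

Number of steps required ≥ 5.2 V / 72.312 mV = 71.91.
Need 2^N ≥ 71.91; 2^6 = 64, 2^7 = 128.
Minimum N = 7.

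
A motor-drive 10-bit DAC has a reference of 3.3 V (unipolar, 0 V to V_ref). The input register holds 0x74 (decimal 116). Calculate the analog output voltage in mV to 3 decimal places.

373.828 mV

LSB = 3.3 V / 2^10 = 3.223 mV.
Code 0x74 = 116 decimal.
V_out = 0 + 116 × 0.00322266 V = 0.373828 V.
= 373.828 mV.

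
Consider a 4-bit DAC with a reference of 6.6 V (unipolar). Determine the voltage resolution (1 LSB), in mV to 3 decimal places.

412.500 mV

Full-scale span = 6.6 V.
LSB = 6.6 / 2^4 = 6.6 / 16 = 0.4125 V = 412.500 mV.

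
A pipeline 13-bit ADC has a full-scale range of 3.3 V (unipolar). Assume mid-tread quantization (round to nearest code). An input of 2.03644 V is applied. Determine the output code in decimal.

Full-scale span = 3.3 V; LSB = 3.3/2^13 = 402.83 µV.
(V_in − V_low)/LSB = (2.03644 − 0) / 0.000402832 = 5055.308.
So the output code is 5055.

code 5055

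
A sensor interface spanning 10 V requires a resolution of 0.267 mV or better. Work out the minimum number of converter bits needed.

16 bits

Number of steps required ≥ 10 V / 0.267 mV = 37453.18.
Need 2^N ≥ 37453.18; 2^15 = 32768, 2^16 = 65536.
Minimum N = 16.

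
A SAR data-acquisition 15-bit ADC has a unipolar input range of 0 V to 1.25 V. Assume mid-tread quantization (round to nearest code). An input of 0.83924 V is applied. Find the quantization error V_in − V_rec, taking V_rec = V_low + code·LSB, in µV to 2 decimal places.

Step size: 1.25 V ÷ 2^15 = 38.15 µV.
(0.83924 − 0)/3.8147e-05 = 22000.1731; round gives code 22000.
Code 22000 maps back to 0 + 22000×3.8147e-05 V = 0.8392334 V.
Error = 0.83924 − 0.8392334 = 6.60156e-06 V = 6.60 µV.

6.60 µV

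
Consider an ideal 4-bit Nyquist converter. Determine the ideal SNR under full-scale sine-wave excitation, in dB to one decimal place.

25.8 dB

SNR ≈ 6.02·N + 1.76 dB = 6.02·4 + 1.76 = 25.84 dB.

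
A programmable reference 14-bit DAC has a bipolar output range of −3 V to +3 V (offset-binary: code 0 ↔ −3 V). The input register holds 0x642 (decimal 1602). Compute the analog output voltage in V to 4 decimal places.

LSB = 6 V / 2^14 = 366.21 µV.
Code 0x642 = 1602 decimal.
V_out = (−3) + 1602 × 0.000366211 V = -2.41333 V.

-2.4133 V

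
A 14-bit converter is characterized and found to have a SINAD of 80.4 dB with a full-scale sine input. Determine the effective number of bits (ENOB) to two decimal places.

ENOB = (SINAD − 1.76) / 6.02 = (80.4 − 1.76)/6.02 = 13.063.

13.06 bits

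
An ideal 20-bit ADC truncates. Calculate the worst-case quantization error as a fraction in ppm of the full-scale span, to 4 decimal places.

Truncating → worst-case error = 1 LSB = V_FS/2^20, so 1e+06/1048576 = 0.953674 ppm of full scale.

0.9537 ppm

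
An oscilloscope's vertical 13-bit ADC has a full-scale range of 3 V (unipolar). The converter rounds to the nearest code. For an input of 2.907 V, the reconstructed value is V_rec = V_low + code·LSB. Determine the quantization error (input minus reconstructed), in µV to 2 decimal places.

17.58 µV

One LSB is 3 V / 8192 = 366.21 µV.
(2.907 − 0)/0.000366211 = 7938.0480; round gives code 7938.
Reconstructed: 2.9069824 V.
Error = 2.907 − 2.9069824 = 1.75781e-05 V = 17.58 µV.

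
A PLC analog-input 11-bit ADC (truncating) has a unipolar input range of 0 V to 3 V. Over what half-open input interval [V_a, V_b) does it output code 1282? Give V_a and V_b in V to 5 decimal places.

LSB = 3/2^11 = 1.465 mV.
V_a = V_low + 1282·LSB = 1.87793 V; V_b = V_low + 1283·LSB = 1.87939 V.

[1.87793 V, 1.87939 V)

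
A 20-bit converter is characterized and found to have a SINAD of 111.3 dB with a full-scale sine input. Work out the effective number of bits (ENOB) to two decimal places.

18.20 bits

ENOB = (SINAD − 1.76) / 6.02 = (111.3 − 1.76)/6.02 = 18.196.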